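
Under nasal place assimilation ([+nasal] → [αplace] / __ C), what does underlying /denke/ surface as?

[deŋke]

In /denke/, the nasal /n/ precedes /k/, which is [+dorsal]. The nasal assimilates in place, becoming the [+dorsal] nasal /ŋ/. The surface form is [deŋke].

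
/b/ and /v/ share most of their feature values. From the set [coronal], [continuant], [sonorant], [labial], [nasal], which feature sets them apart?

[continuant]

The two segments share [-coronal], [-sonorant], [+labial], [-nasal]. The only feature from the list on which they differ: /b/ is [-continuant] while /v/ is [+continuant].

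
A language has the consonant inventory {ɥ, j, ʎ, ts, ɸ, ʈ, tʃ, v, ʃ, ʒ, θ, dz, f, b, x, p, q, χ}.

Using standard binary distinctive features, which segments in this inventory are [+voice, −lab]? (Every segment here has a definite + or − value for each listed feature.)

Checking each segment against [+voice], [−labial]: /j/ (palatal glide), /ʎ/ (palatal lateral approximant), /ʒ/ (voiced postalveolar fricative), /dz/ (voiced alveolar affricate) satisfy every feature; every other segment in the inventory fails at least one.

j, ʎ, ʒ, dz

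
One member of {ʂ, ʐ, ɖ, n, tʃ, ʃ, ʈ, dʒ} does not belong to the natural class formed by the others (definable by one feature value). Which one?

[anterior] (equivalently [sonorant], [nasal]) groups all but one: /tʃ, ʂ, ɖ, dʒ, ʃ, ʐ, ʈ/ share [−anterior] while /n/ (alveolar nasal) alone is [+anterior]. Removing any other segment would not leave a single-feature class that excludes it.

n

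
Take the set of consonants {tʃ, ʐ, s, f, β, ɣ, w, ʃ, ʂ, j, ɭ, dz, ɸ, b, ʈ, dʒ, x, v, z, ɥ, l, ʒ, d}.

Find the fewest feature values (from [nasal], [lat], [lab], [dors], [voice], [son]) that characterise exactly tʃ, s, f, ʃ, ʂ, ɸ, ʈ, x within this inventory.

[-voice]

/tʃ, s, f, ʃ, ʂ, ɸ, ʈ, x/ are exactly the [-voice] segments in the inventory, so a single feature suffices.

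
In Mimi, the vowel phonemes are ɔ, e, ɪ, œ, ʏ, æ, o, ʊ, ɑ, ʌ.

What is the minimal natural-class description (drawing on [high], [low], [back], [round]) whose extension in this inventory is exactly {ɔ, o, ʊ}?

Every target segment is [+back], [+round]; each remaining inventory member fails at least one of these. Each conjunct is needed — [+round] alone would also admit /œ, ʏ/; [+back] alone would also admit /ɑ, ʌ/ — and no other single listed feature has exactly this extension, so two is the minimum.

[+back, +round]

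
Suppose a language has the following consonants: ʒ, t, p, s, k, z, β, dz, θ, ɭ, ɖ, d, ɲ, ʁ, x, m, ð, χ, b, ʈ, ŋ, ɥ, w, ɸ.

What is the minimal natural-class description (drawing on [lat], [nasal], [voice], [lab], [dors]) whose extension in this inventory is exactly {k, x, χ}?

[−voice, +dors]

The class [−voice], [+dorsal] has exactly /k, x, χ/ as its extension in this inventory. No smaller conjunction from the listed features achieves this: [+dorsal] alone would also admit /ɲ, ʁ, ŋ, ɥ, …/; [−voice] alone would also admit /t, p, s, θ, …/; and checking the remaining single features turns up none with this extension.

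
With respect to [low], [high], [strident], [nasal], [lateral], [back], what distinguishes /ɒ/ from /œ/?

/ɒ/ is the low back rounded vowel and /œ/ is the mid front rounded lax vowel. Both are [−high], [−strident], [−nasal], [−lateral]. /ɒ/ is [+low] while /œ/ is [−low]; /ɒ/ is [+back] while /œ/ is [−back], so the distinguishing features are [low], [back].

[low], [back]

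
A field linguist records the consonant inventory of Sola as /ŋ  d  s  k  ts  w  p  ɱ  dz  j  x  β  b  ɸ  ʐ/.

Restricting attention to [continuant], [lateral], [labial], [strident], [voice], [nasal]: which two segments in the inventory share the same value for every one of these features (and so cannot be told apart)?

Both /w/ and /β/ are [+continuant], [−lateral], [+labial], [−strident], [+voice], [−nasal]. Since the list omits [sonorant], [round] and [dorsal] — which do distinguish the labial-velar glide from the voiced bilabial fricative — this pair collapses; all other pairs remain distinct.

w, β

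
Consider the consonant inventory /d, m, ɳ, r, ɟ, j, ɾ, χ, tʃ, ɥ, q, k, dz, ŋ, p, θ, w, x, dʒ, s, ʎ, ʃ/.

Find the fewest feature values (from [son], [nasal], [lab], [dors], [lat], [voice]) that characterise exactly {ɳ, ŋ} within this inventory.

The class [+nasal], [-labial] has exactly /ɳ, ŋ/ as its extension in this inventory. No smaller conjunction from the listed features achieves this: [-labial] alone would also admit /d, r, ɟ, j, …/; [+nasal] alone would also admit /m/; and checking the remaining single features turns up none with this extension.

[+nasal, -lab]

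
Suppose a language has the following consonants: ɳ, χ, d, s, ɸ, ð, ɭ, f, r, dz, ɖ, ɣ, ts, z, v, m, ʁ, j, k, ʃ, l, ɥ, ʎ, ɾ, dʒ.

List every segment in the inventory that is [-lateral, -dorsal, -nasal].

d, s, ɸ, ð, f, r, dz, ɖ, ts, z, v, ʃ, ɾ, dʒ

First, the [-lateral] segments are /ɳ, χ, d, s, ɸ, ð, f, r, dz, ɖ, ɣ, ts, z, v, m, ʁ, j, k, ʃ, ɥ, ɾ, dʒ/.
Among these, [-dorsal] gives /ɳ, d, s, ɸ, ð, f, r, dz, ɖ, ts, z, v, m, ʃ, ɾ, dʒ/.
Intersecting with [-nasal] leaves /d, s, ɸ, ð, f, r, dz, ɖ, ts, z, v, ʃ, ɾ, dʒ/.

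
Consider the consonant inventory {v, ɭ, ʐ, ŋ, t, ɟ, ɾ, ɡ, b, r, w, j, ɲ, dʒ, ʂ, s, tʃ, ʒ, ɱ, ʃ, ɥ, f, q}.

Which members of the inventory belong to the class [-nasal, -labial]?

Checking each segment against [-nasal], [-labial]: /ɭ/ (retroflex lateral approximant), /ʐ/ (voiced retroflex fricative), /t/ (voiceless alveolar stop), /ɟ/ (voiced palatal stop), /ɾ/ (alveolar tap), /ɡ/ (voiced velar stop), among others, satisfy every feature; every other segment in the inventory fails at least one.

ɭ, ʐ, t, ɟ, ɾ, ɡ, r, j, dʒ, ʂ, s, tʃ, ʒ, ʃ, q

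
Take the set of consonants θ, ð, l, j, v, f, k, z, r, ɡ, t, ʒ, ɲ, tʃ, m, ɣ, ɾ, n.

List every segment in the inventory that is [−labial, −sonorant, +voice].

Among the inventory, the [−labial] segments are /θ, ð, l, j, k, z, r, ɡ, t, ʒ, ɲ, tʃ, ɣ, ɾ, n/.
Intersecting with [−sonorant] gives /θ, ð, k, z, ɡ, t, ʒ, tʃ, ɣ/.
Intersecting with [+voice] leaves /ð, z, ɡ, ʒ, ɣ/.

ð, z, ɡ, ʒ, ɣ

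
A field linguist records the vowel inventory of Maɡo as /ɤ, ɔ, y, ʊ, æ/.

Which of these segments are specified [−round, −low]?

ɤ

The [−round] segments are /ɤ, æ/.
Among these, [−low] leaves /ɤ/.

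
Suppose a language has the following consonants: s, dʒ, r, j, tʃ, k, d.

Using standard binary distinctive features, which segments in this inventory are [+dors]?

j, k

The [+dorsal] segments here are /j, k/; the remaining /s, dʒ, r, tʃ, d/ are [−dorsal].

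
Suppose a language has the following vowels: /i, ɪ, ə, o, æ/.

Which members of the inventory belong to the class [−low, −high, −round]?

Eliminate segments failing any feature: /i, ɪ/ are [+high]; /o/ is [+round]; /æ/ is [+low]. The remaining /ə/ satisfy [−low], [−high], [−round].

ə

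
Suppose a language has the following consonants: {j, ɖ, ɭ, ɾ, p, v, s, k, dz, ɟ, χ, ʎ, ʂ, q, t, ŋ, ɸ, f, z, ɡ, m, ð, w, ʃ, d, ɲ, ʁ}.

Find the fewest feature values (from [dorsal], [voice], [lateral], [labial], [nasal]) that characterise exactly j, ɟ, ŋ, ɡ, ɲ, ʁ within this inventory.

[+voice, −lateral, −labial, +dorsal]

The class [+voice], [−lateral], [−labial], [+dorsal] has exactly /j, ɟ, ŋ, ɡ, ɲ, ʁ/ as its extension in this inventory. No smaller conjunction from the listed features achieves this: [−lateral, −labial, +dorsal] alone would also admit /k, χ, q/; [+voice, −labial, +dorsal] alone would also admit /ʎ/; [+voice, −lateral, +dorsal] alone would also admit /w/; [+voice, −lateral, −labial] alone would also admit /ɖ, ɾ, dz, z, …/; and checking the remaining three-feature bundles turns up none with this extension.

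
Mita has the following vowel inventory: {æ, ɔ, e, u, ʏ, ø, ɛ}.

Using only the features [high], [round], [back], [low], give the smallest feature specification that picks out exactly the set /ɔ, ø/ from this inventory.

[-high, +round]

/ɔ, ø/ are all [-high], [+round], and no other segment in the inventory matches both values. Dropping any one of them over-generates: [+round] alone would also admit /u, ʏ/; [-high] alone would also admit /æ, e, ɛ/. No other single listed feature picks out exactly this set either, so fewer than two features will not do.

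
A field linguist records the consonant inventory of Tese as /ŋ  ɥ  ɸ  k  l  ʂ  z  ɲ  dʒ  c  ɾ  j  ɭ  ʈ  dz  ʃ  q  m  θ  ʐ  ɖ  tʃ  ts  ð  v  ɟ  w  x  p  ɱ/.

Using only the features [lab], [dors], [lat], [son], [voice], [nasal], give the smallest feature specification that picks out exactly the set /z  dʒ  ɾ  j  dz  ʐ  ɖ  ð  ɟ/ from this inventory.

/z, dʒ, ɾ, j, dz, ʐ, ɖ, ð, ɟ/ are all [+voice], [−nasal], [−lateral], [−labial], and no other segment in the inventory matches all four values. Dropping any one of them over-generates: [−nasal, −lateral, −labial] alone would also admit /k, ʂ, c, ʈ, …/; [+voice, −lateral, −labial] alone would also admit /ŋ, ɲ/; [+voice, −nasal, −labial] alone would also admit /l, ɭ/; [+voice, −nasal, −lateral] alone would also admit /ɥ, v, w/. No other combination of three listed features picks out exactly this set either, so fewer than four features will not do.

[+voice, −nasal, −lat, −lab]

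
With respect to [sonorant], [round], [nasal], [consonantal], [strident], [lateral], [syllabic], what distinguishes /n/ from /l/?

[nasal], [lateral]

The two segments share [+sonorant], [−round], [+consonantal], [−strident], [−syllabic]. The only features from the list on which they differ: /n/ is [+nasal] while /l/ is [−nasal]; /n/ is [−lateral] while /l/ is [+lateral].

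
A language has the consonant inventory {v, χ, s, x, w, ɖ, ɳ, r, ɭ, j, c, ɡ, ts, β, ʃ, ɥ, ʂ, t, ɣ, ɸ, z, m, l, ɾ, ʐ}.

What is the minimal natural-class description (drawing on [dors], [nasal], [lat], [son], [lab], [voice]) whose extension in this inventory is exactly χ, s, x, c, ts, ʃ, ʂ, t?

[−voice, −lab]

The class [−voice], [−labial] has exactly /χ, s, x, c, ts, ʃ, ʂ, t/ as its extension in this inventory. No smaller conjunction from the listed features achieves this: [−labial] alone would also admit /ɖ, ɳ, r, ɭ, …/; [−voice] alone would also admit /ɸ/; and checking the remaining single features turns up none with this extension.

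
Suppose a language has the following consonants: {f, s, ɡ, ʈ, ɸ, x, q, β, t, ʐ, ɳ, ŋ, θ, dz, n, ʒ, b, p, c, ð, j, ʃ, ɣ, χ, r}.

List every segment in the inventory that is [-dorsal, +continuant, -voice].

Eliminate segments failing any feature: /ɡ, x, q, ŋ, c, j, ɣ, χ/ are [+dorsal]; /ʈ, t, ɳ, dz, n, b, p/ are [-continuant]; /β, ʐ, ʒ, ð, r/ are [+voice]. The remaining /f, s, ɸ, θ, ʃ/ satisfy [-dorsal], [+continuant], [-voice].

f, s, ɸ, θ, ʃ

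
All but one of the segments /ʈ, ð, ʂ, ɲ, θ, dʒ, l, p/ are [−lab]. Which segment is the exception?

Every segment except /p/ is [−labial]. /p/ (voiceless bilabial stop) is [+labial], so it is the exception.

p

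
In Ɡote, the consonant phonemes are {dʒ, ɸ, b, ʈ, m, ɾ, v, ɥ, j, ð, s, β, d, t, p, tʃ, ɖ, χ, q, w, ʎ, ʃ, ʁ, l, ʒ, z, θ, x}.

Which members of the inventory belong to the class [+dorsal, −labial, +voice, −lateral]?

Checking each segment against [+dorsal], [−labial], [+voice], [−lateral]: /j/ (palatal glide), /ʁ/ (voiced uvular fricative) satisfy every feature; every other segment in the inventory fails at least one.

j, ʁ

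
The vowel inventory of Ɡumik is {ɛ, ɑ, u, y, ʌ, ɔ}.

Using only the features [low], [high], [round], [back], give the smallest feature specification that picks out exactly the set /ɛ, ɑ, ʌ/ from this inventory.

[−round]

Every target segment is [−round] and no other inventory member is, so one feature is enough.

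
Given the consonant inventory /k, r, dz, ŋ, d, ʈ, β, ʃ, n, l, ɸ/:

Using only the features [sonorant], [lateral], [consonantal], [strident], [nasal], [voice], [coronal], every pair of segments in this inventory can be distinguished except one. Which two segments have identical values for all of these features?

k, ɸ

/k/ (voiceless velar stop) and /ɸ/ (voiceless bilabial fricative) are both [−sonorant], [−lateral], [+consonantal], [−strident], [−nasal], [−voice], [−coronal], so none of the listed features separates them. (They do differ in [continuant], [labial] and [dorsal], which are not among the given features.) Every other pair in the inventory differs on at least one listed feature.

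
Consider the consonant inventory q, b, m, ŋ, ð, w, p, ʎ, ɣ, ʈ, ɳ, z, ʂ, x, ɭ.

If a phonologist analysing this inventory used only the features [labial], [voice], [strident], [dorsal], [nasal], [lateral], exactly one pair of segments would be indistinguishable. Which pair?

x, q

/x/ (voiceless velar fricative) and /q/ (voiceless uvular stop) are both [-labial], [-voice], [-strident], [+dorsal], [-nasal], [-lateral], so none of the listed features separates them. (They do differ in [continuant] and [high], which are not among the given features.) Every other pair in the inventory differs on at least one listed feature.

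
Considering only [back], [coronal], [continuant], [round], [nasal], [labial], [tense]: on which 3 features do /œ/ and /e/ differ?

/œ/ is the mid front rounded lax vowel and /e/ is the mid front unrounded tense vowel. Both are [−back], [−coronal], [+continuant], [−nasal]. /œ/ is [+labial] while /e/ is [−labial]; /œ/ is [+round] while /e/ is [−round]; /œ/ is [−tense] while /e/ is [+tense], so the distinguishing features are [labial], [round], [tense].

[labial], [round], [tense]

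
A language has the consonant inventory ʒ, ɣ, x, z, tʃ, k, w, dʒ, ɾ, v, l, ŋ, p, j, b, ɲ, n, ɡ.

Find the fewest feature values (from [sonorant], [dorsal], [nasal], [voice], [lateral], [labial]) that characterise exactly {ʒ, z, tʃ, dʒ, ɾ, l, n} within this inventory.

[−labial, −dorsal]

Every target segment is [−labial], [−dorsal]; each remaining inventory member fails at least one of these. Each conjunct is needed — [−dorsal] alone would also admit /v, p, b/; [−labial] alone would also admit /ɣ, x, k, ŋ, …/ — and no other single listed feature has exactly this extension, so two is the minimum.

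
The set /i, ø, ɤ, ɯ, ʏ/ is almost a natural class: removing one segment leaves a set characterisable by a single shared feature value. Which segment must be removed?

/ø, ɯ, ɤ, i/ are all [+tense], but /ʏ/ (high front rounded lax vowel) is [−tense]. No other single segment can be removed to leave a set sharing one feature value that the removed segment lacks, so /ʏ/ is the odd one out.

ʏ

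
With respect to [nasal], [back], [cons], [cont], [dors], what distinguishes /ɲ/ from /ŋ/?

The two segments share [+nasal], [+consonantal], [-continuant], [+dorsal]. The only feature from the list on which they differ: /ɲ/ is [-back] while /ŋ/ is [+back].

[back]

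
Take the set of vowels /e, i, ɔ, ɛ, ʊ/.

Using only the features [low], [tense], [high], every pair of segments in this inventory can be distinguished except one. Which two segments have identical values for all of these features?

ɛ, ɔ

On the given features, /ɛ/ and /ɔ/ have an identical profile: [-low], [-tense], [-high]. No other two segments in the inventory coincide on all 3 features. (They do differ in [labial], [round] and [back], which are not among the given features.)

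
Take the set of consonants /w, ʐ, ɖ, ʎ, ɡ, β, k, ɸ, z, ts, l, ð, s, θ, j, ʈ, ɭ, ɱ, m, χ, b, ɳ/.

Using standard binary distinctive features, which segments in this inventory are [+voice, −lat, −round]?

ʐ, ɖ, ɡ, β, z, ð, j, ɱ, m, b, ɳ

The [+voice] segments are /w, ʐ, ɖ, ʎ, ɡ, β, z, l, ð, j, ɭ, ɱ, m, b, ɳ/.
Within that set, [−lateral] gives /w, ʐ, ɖ, ɡ, β, z, ð, j, ɱ, m, b, ɳ/.
Then [−round] leaves /ʐ, ɖ, ɡ, β, z, ð, j, ɱ, m, b, ɳ/.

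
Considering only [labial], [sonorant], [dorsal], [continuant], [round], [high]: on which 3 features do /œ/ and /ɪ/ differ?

/œ/ (mid front rounded lax vowel) and /ɪ/ (high front unrounded lax vowel) agree on [+sonorant], [+dorsal], [+continuant]. They differ on [labial] (/œ/ [+], /ɪ/ [−]), [round] (/œ/ [+], /ɪ/ [−]), [high] (/œ/ [−], /ɪ/ [+]).

[labial], [round], [high]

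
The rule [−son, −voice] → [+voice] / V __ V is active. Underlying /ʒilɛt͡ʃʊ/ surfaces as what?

[ʒilɛd͡ʒʊ]

/t͡ʃ/ satisfies [−son, −voice] and sits in V __ V. The [+voice] counterpart of the voiceless postalveolar affricate is /d͡ʒ/. Other segments in /ʒilɛt͡ʃʊ/ either fail the structural description or are not in the environment, so the surface form is [ʒilɛd͡ʒʊ].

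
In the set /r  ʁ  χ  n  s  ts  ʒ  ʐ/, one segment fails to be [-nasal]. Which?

n

Every segment except /n/ is [-nasal]. /n/ (alveolar nasal) is [+nasal], so it is the exception.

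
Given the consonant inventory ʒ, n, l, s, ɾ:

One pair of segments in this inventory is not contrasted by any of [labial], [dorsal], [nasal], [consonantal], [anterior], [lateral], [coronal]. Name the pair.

s, ɾ

On the given features, /s/ and /ɾ/ have an identical profile: [−labial], [−dorsal], [−nasal], [+consonantal], [+anterior], [−lateral], [+coronal]. No other two segments in the inventory coincide on all 7 features. (They do differ in [sonorant], [voice] and [strident], which are not among the given features.)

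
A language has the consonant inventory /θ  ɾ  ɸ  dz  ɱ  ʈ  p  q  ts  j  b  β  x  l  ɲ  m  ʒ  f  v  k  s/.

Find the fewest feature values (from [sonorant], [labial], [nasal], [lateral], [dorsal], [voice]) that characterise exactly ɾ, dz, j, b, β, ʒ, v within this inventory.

Every target segment is [+voice], [-nasal], [-lateral]; each remaining inventory member fails at least one of these. Each conjunct is needed — [-nasal, -lateral] alone would also admit /θ, ɸ, ʈ, p, …/; [+voice, -lateral] alone would also admit /ɱ, ɲ, m/; [+voice, -nasal] alone would also admit /l/ — and no other combination of two listed features has exactly this extension, so three is the minimum.

[+voice, -nasal, -lateral]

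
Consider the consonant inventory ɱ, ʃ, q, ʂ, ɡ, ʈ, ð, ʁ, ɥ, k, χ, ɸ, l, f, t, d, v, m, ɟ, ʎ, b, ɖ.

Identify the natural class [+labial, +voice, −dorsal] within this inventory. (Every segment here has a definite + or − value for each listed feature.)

Among the inventory, the [+labial] segments are /ɱ, ɥ, ɸ, f, v, m, b/.
Of those, [+voice] gives /ɱ, ɥ, v, m, b/.
Then [−dorsal] leaves /ɱ, v, m, b/.

ɱ, v, m, b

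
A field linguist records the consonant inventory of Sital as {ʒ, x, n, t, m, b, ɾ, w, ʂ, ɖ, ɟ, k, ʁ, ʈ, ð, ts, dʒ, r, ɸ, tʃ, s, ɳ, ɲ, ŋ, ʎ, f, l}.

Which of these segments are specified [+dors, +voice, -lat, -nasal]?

w, ɟ, ʁ

Eliminate segments failing any feature: /ʒ, n, t, m, b, ɾ, ʂ, ɖ, ʈ, ð, ts, dʒ, r, ɸ, tʃ, s, ɳ, f, l/ are [-dorsal]; /x, k/ are [-voice]; /ɲ, ŋ/ are [+nasal]; /ʎ/ is [+lateral]. The remaining /w, ɟ, ʁ/ satisfy [+dorsal], [+voice], [-lateral], [-nasal].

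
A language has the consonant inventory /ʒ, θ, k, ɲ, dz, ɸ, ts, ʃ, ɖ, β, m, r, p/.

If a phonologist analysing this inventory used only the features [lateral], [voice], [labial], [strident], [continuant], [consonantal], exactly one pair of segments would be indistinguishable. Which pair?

/ɖ/ (voiced retroflex stop) and /ɲ/ (palatal nasal) are both [−lateral], [+voice], [−labial], [−strident], [−continuant], [+consonantal], so none of the listed features separates them. (They do differ in [sonorant], [nasal] and [dorsal], which are not among the given features.) Every other pair in the inventory differs on at least one listed feature.

ɖ, ɲ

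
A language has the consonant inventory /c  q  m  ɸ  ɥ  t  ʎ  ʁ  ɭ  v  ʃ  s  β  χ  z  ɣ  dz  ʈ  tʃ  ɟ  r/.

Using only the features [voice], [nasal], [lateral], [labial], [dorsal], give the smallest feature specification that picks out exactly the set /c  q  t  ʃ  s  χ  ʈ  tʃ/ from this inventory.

[−voice, −labial]

/c, q, t, ʃ, s, χ, ʈ, tʃ/ are all [−voice], [−labial], and no other segment in the inventory matches both values. Dropping any one of them over-generates: [−labial] alone would also admit /ʎ, ʁ, ɭ, z, …/; [−voice] alone would also admit /ɸ/. No other single listed feature picks out exactly this set either, so fewer than two features will not do.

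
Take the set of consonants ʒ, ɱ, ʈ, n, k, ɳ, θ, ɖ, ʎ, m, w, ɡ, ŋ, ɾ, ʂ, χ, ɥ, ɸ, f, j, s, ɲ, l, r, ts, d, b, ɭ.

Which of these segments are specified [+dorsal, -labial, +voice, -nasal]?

ʎ, ɡ, j

Checking each segment against [+dorsal], [-labial], [+voice], [-nasal]: /ʎ/ (palatal lateral approximant), /ɡ/ (voiced velar stop), /j/ (palatal glide) satisfy every feature; every other segment in the inventory fails at least one.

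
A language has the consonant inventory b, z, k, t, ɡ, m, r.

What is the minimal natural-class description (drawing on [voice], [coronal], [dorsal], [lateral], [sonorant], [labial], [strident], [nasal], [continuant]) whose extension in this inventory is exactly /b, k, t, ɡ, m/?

[−continuant]

/b, k, t, ɡ, m/ are exactly the [−continuant] segments in the inventory, so a single feature suffices.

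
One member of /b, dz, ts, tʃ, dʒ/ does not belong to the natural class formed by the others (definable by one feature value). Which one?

b

/dʒ, tʃ, dz, ts/ are all [+delayed release], but /b/ (voiced bilabial stop) is [-delayed release]. No other single segment can be removed to leave a set sharing one feature value that the removed segment lacks, so /b/ is the odd one out.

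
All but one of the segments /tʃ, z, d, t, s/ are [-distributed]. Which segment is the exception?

/tʃ/ is the voiceless postalveolar affricate, which is [+distributed]; the rest — /z, t, d, s/ — are [-distributed].

tʃ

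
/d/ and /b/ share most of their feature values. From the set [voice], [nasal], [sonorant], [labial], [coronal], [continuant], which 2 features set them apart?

[labial], [coronal]

/d/ (voiced alveolar stop) and /b/ (voiced bilabial stop) agree on [+voice], [−nasal], [−sonorant], [−continuant]. They differ on [labial] (/d/ [−], /b/ [+]), [coronal] (/d/ [+], /b/ [−]).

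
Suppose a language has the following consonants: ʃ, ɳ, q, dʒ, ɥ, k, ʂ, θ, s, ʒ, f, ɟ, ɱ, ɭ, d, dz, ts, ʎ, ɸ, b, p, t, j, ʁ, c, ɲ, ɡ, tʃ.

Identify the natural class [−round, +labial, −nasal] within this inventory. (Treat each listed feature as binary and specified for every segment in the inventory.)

f, ɸ, b, p

Checking each segment against [−round], [+labial], [−nasal]: /f/ (voiceless labiodental fricative), /ɸ/ (voiceless bilabial fricative), /b/ (voiced bilabial stop), /p/ (voiceless bilabial stop) satisfy every feature; every other segment in the inventory fails at least one.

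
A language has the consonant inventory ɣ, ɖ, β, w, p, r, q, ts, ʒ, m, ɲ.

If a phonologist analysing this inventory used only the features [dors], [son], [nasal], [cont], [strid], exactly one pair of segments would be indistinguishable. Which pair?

p, ɖ

On the given features, /p/ and /ɖ/ have an identical profile: [-dorsal], [-sonorant], [-nasal], [-continuant], [-strident]. No other two segments in the inventory coincide on all 5 features. (They do differ in [voice], [labial] and [coronal], which are not among the given features.)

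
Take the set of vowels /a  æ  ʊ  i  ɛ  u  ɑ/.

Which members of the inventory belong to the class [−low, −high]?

Eliminate segments failing any feature: /a, æ, ɑ/ are [+low]; /ʊ, i, u/ are [+high]. The remaining /ɛ/ satisfy [−low], [−high].

ɛ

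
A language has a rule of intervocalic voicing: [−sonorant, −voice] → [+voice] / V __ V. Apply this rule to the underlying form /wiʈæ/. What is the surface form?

/ʈ/ satisfies [−sonorant, −voice] and sits in V __ V. The [+voice] counterpart of the voiceless retroflex stop is /ɖ/. Other segments in /wiʈæ/ either fail the structural description or are not in the environment, so the surface form is [wiɖæ].

[wiɖæ]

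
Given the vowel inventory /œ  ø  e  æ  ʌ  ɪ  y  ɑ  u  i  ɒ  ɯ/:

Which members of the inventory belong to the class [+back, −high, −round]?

ʌ, ɑ

Checking each segment against [+back], [−high], [−round]: /ʌ/ (mid back unrounded lax vowel), /ɑ/ (low back unrounded vowel) satisfy every feature; every other segment in the inventory fails at least one.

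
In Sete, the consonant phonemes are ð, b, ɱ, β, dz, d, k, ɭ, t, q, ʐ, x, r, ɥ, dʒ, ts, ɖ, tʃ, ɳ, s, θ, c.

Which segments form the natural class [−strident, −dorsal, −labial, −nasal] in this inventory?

ð, d, ɭ, t, r, ɖ, θ

First, the [−strident] segments are /ð, b, ɱ, β, d, k, ɭ, t, q, x, r, ɥ, ɖ, ɳ, θ, c/.
Intersecting with [−dorsal] gives /ð, b, ɱ, β, d, ɭ, t, r, ɖ, ɳ, θ/.
Within that set, [−labial] gives /ð, d, ɭ, t, r, ɖ, ɳ, θ/.
Intersecting with [−nasal] leaves /ð, d, ɭ, t, r, ɖ, θ/.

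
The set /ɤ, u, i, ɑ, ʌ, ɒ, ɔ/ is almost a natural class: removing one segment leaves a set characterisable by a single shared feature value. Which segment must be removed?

[back] groups all but one: /ʌ, ɒ, ɑ, u, ɔ, ɤ/ share [+back] while /i/ (high front unrounded tense vowel) alone is [−back]. Removing any other segment would not leave a single-feature class that excludes it.

i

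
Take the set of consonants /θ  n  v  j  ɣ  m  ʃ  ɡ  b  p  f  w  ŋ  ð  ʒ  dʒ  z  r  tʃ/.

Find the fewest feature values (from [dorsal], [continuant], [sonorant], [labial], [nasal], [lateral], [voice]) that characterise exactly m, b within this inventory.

[+voice, −continuant, +labial]

The class [+voice], [−continuant], [+labial] has exactly /m, b/ as its extension in this inventory. No smaller conjunction from the listed features achieves this: [−continuant, +labial] alone would also admit /p/; [+voice, +labial] alone would also admit /v, w/; [+voice, −continuant] alone would also admit /n, ɡ, ŋ, dʒ/; and checking the remaining two-feature bundles turns up none with this extension.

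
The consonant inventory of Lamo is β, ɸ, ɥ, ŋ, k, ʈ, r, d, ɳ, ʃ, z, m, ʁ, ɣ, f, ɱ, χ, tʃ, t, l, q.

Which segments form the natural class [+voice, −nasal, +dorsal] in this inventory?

ɥ, ʁ, ɣ

Checking each segment against [+voice], [−nasal], [+dorsal]: /ɥ/ (labial-palatal glide), /ʁ/ (voiced uvular fricative), /ɣ/ (voiced velar fricative) satisfy every feature; every other segment in the inventory fails at least one.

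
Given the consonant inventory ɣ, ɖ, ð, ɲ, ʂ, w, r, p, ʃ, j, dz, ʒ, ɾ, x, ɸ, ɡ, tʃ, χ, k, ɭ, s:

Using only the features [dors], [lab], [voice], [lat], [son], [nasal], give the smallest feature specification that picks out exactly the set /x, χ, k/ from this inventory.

[−voice, +dors]

/x, χ, k/ are all [−voice], [+dorsal], and no other segment in the inventory matches both values. Dropping any one of them over-generates: [+dorsal] alone would also admit /ɣ, ɲ, w, j, …/; [−voice] alone would also admit /ʂ, p, ʃ, ɸ, …/. No other single listed feature picks out exactly this set either, so fewer than two features will not do.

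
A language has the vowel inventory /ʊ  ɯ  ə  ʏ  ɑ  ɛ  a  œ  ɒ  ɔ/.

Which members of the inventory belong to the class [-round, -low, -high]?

ə, ɛ

The [-round] segments are /ɯ, ə, ɑ, ɛ, a/.
Among these, [-low] gives /ɯ, ə, ɛ/.
Among these, [-high] leaves /ə, ɛ/.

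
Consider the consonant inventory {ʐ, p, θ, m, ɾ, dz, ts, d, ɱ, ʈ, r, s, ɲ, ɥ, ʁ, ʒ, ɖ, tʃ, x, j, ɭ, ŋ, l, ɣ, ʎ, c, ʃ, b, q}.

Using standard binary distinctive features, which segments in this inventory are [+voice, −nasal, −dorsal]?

Eliminate segments failing any feature: /p, θ, ts, ʈ, s, tʃ, x, c, ʃ, q/ are [−voice]; /m, ɱ, ɲ, ŋ/ are [+nasal]; /ɥ, ʁ, j, ɣ, ʎ/ are [+dorsal]. The remaining /ʐ, ɾ, dz, d, r, ʒ, ɖ, ɭ, l, b/ satisfy [+voice], [−nasal], [−dorsal].

ʐ, ɾ, dz, d, r, ʒ, ɖ, ɭ, l, b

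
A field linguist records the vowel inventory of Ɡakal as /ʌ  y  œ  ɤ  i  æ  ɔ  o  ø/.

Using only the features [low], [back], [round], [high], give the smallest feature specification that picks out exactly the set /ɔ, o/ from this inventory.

[+back, +round]

/ɔ, o/ are all [+back], [+round], and no other segment in the inventory matches both values. Dropping any one of them over-generates: [+round] alone would also admit /y, œ, ø/; [+back] alone would also admit /ʌ, ɤ/. No other single listed feature picks out exactly this set either, so fewer than two features will not do.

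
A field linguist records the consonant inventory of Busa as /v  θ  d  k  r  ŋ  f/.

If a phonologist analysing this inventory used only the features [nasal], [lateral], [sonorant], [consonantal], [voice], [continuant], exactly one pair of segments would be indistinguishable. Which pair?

Both /f/ and /θ/ are [-nasal], [-lateral], [-sonorant], [+consonantal], [-voice], [+continuant]. Since the list omits [labial] and [coronal] — which do distinguish the voiceless labiodental fricative from the voiceless dental fricative — this pair collapses; all other pairs remain distinct.

f, θ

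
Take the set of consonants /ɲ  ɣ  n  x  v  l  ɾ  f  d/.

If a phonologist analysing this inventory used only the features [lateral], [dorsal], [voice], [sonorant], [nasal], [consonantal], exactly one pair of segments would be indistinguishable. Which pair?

v, d

On the given features, /v/ and /d/ have an identical profile: [-lateral], [-dorsal], [+voice], [-sonorant], [-nasal], [+consonantal]. No other two segments in the inventory coincide on all 6 features. (They do differ in [continuant], [labial] and [coronal], which are not among the given features.)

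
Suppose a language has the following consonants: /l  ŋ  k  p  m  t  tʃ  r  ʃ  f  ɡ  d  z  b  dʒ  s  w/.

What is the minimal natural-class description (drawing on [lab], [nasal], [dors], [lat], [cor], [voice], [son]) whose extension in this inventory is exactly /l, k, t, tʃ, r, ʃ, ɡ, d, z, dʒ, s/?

The class [−nasal], [−labial] has exactly /l, k, t, tʃ, r, ʃ, ɡ, d, z, dʒ, s/ as its extension in this inventory. No smaller conjunction from the listed features achieves this: [−labial] alone would also admit /ŋ/; [−nasal] alone would also admit /p, f, b, w/; and checking the remaining single features turns up none with this extension.

[−nasal, −lab]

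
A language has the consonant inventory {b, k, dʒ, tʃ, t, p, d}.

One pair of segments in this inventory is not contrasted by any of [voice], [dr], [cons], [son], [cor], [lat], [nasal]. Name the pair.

Both /k/ and /p/ are [−voice], [−delayed release], [+consonantal], [−sonorant], [−coronal], [−lateral], [−nasal]. Since the list omits [labial] and [dorsal] — which do distinguish the voiceless velar stop from the voiceless bilabial stop — this pair collapses; all other pairs remain distinct.

k, p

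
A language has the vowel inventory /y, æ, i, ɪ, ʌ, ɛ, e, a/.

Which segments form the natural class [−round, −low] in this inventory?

The [−round] segments are /æ, i, ɪ, ʌ, ɛ, e, a/.
Then [−low] leaves /i, ɪ, ʌ, ɛ, e/.

i, ɪ, ʌ, ɛ, e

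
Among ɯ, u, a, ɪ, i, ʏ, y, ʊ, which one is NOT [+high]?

/i, y, ʊ, ɯ, ʏ, ɪ, u/ are all [+high]; /a/ (low unrounded vowel) is [−high].

a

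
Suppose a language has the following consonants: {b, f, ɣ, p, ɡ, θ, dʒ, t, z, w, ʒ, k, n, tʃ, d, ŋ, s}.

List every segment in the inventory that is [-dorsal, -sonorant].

Checking each segment against [-dorsal], [-sonorant]: /b/ (voiced bilabial stop), /f/ (voiceless labiodental fricative), /p/ (voiceless bilabial stop), /θ/ (voiceless dental fricative), /dʒ/ (voiced postalveolar affricate), /t/ (voiceless alveolar stop), among others, satisfy every feature; every other segment in the inventory fails at least one.

b, f, p, θ, dʒ, t, z, ʒ, tʃ, d, s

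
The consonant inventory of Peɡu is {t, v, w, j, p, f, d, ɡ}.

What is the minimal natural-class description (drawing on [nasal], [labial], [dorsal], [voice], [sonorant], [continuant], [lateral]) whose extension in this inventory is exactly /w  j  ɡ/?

The target set is precisely the extension of [+dorsal] in this inventory.

[+dorsal]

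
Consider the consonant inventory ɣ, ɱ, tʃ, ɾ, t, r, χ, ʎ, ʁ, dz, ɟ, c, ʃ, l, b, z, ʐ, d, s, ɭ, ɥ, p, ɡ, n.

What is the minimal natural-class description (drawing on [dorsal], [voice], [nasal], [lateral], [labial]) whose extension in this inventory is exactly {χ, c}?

[−voice, +dorsal]

/χ, c/ are all [−voice], [+dorsal], and no other segment in the inventory matches both values. Dropping any one of them over-generates: [+dorsal] alone would also admit /ɣ, ʎ, ʁ, ɟ, …/; [−voice] alone would also admit /tʃ, t, ʃ, s, …/. No other single listed feature picks out exactly this set either, so fewer than two features will not do.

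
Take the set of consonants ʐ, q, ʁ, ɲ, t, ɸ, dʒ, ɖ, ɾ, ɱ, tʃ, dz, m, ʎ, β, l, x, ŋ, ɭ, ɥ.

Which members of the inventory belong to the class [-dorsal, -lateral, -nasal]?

First, the [-dorsal] segments are /ʐ, t, ɸ, dʒ, ɖ, ɾ, ɱ, tʃ, dz, m, β, l, ɭ/.
Then [-lateral] gives /ʐ, t, ɸ, dʒ, ɖ, ɾ, ɱ, tʃ, dz, m, β/.
Of those, [-nasal] leaves /ʐ, t, ɸ, dʒ, ɖ, ɾ, tʃ, dz, β/.

ʐ, t, ɸ, dʒ, ɖ, ɾ, tʃ, dz, β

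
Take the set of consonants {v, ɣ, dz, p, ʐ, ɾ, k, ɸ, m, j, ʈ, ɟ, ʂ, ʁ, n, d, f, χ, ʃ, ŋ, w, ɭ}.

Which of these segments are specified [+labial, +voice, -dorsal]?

Checking each segment against [+labial], [+voice], [-dorsal]: /v/ (voiced labiodental fricative), /m/ (bilabial nasal) satisfy every feature; every other segment in the inventory fails at least one.

v, m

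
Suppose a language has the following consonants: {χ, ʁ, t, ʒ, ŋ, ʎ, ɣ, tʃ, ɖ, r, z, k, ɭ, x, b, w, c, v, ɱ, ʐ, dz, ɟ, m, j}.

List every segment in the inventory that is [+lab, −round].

Checking each segment against [+labial], [−round]: /b/ (voiced bilabial stop), /v/ (voiced labiodental fricative), /ɱ/ (labiodental nasal), /m/ (bilabial nasal) satisfy every feature; every other segment in the inventory fails at least one.

b, v, ɱ, m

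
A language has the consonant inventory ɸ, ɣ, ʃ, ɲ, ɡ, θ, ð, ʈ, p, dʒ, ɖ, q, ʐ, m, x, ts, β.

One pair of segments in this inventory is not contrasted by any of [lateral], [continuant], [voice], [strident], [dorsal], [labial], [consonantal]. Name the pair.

ɡ, ɲ

Both /ɡ/ and /ɲ/ are [−lateral], [−continuant], [+voice], [−strident], [+dorsal], [−labial], [+consonantal]. Since the list omits [sonorant], [nasal] and [back] — which do distinguish the voiced velar stop from the palatal nasal — this pair collapses; all other pairs remain distinct.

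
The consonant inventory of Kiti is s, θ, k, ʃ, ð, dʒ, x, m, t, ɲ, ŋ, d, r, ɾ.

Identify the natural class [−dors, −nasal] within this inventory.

s, θ, ʃ, ð, dʒ, t, d, r, ɾ

Checking each segment against [−dorsal], [−nasal]: /s/ (voiceless alveolar fricative), /θ/ (voiceless dental fricative), /ʃ/ (voiceless postalveolar fricative), /ð/ (voiced dental fricative), /dʒ/ (voiced postalveolar affricate), /t/ (voiceless alveolar stop), among others, satisfy every feature; every other segment in the inventory fails at least one.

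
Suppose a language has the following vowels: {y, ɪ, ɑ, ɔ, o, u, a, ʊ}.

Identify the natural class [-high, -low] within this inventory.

First, the [-high] segments are /ɑ, ɔ, o, a/.
Then [-low] leaves /ɔ, o/.

ɔ, o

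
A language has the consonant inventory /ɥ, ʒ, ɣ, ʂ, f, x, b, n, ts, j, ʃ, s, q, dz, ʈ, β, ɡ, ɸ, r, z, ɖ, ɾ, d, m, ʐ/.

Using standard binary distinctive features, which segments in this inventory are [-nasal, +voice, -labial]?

Eliminate segments failing any feature: /ɥ, b, β/ are [+labial]; /ʂ, f, x, ts, ʃ, s, q, ʈ, ɸ/ are [-voice]; /n, m/ are [+nasal]. The remaining /ʒ, ɣ, j, dz, ɡ, r, z, ɖ, ɾ, d, ʐ/ satisfy [-nasal], [+voice], [-labial].

ʒ, ɣ, j, dz, ɡ, r, z, ɖ, ɾ, d, ʐ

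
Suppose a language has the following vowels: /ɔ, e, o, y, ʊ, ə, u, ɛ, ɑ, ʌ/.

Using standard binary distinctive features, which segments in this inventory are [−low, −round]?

e, ə, ɛ, ʌ

Eliminate segments failing any feature: /ɔ, o, y, ʊ, u/ are [+round]; /ɑ/ is [+low]. The remaining /e, ə, ɛ, ʌ/ satisfy [−low], [−round].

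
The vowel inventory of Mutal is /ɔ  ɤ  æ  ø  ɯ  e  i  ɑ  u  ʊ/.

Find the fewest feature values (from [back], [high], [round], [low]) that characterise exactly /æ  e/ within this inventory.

/æ, e/ are all [−high], [−back], [−round], and no other segment in the inventory matches all three values. Dropping any one of them over-generates: [−back, −round] alone would also admit /i/; [−high, −round] alone would also admit /ɤ, ɑ/; [−high, −back] alone would also admit /ø/. No other combination of two listed features picks out exactly this set either, so fewer than three features will not do.

[−high, −back, −round]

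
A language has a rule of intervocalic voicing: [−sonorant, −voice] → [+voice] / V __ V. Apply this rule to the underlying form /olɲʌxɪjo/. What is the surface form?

[olɲʌɣɪjo]

/x/ satisfies [−sonorant, −voice] and sits in V __ V. The [+voice] counterpart of the voiceless velar fricative is /ɣ/. Other segments in /olɲʌxɪjo/ either fail the structural description or are not in the environment, so the surface form is [olɲʌɣɪjo].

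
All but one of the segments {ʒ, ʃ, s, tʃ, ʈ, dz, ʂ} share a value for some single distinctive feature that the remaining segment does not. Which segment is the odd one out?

/s, ʃ, dz, ʂ, tʃ, ʒ/ are all [+strident], but /ʈ/ (voiceless retroflex stop) is [-strident]. No other single segment can be removed to leave a set sharing one feature value that the removed segment lacks, so /ʈ/ is the odd one out.

ʈ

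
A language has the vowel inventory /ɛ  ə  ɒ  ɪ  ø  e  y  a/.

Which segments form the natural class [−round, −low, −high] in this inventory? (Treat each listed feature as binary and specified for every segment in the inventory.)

ɛ, ə, e

Eliminate segments failing any feature: /ɒ, ø, y/ are [+round]; /ɪ/ is [+high]; /a/ is [+low]. The remaining /ɛ, ə, e/ satisfy [−round], [−low], [−high].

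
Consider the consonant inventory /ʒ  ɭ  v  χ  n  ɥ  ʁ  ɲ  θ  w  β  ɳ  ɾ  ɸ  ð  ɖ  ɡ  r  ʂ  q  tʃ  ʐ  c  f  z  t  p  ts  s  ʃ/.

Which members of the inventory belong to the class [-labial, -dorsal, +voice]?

ʒ, ɭ, n, ɳ, ɾ, ð, ɖ, r, ʐ, z

First, the [-labial] segments are /ʒ, ɭ, χ, n, ʁ, ɲ, θ, ɳ, ɾ, ð, ɖ, ɡ, r, ʂ, q, tʃ, ʐ, c, z, t, ts, s, ʃ/.
Then [-dorsal] gives /ʒ, ɭ, n, θ, ɳ, ɾ, ð, ɖ, r, ʂ, tʃ, ʐ, z, t, ts, s, ʃ/.
Then [+voice] leaves /ʒ, ɭ, n, ɳ, ɾ, ð, ɖ, r, ʐ, z/.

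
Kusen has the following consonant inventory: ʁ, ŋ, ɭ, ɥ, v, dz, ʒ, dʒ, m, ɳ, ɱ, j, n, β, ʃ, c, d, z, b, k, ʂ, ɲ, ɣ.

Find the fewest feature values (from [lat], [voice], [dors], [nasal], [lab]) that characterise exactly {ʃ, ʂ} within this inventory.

Every target segment is [−voice], [−dorsal]; each remaining inventory member fails at least one of these. Each conjunct is needed — [−dorsal] alone would also admit /ɭ, v, dz, ʒ, …/; [−voice] alone would also admit /c, k/ — and no other single listed feature has exactly this extension, so two is the minimum.

[−voice, −dors]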